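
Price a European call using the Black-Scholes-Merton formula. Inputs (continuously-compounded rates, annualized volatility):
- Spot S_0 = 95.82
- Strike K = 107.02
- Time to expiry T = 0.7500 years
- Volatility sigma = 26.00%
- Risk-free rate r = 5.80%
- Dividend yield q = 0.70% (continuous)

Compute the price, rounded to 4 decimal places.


d1 = (ln(S/K) + (r - q + 0.5*sigma^2) * T) / (sigma * sqrt(T)) = -0.20848696
d2 = d1 - sigma * sqrt(T) = -0.43365357
exp(-rT) = 0.95743255; exp(-qT) = 0.99476376
C = S_0 * exp(-qT) * N(d1) - K * exp(-rT) * N(d2)
N(d1) = 0.41742438; N(d2) = 0.33227001
C = 95.8200 * 0.99476376 * 0.41742438 - 107.0200 * 0.95743255 * 0.33227001 = 5.7423

Answer: Price = 5.7423


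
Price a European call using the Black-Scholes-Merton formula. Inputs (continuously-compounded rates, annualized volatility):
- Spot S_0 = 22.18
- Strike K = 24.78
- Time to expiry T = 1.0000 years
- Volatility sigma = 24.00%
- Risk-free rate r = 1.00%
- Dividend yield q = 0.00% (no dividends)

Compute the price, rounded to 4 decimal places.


Answer: Price = 1.2472

Derivation:
d1 = (ln(S/K) + (r - q + 0.5*sigma^2) * T) / (sigma * sqrt(T)) = -0.30019123
d2 = d1 - sigma * sqrt(T) = -0.54019123
exp(-rT) = 0.99004983; exp(-qT) = 1.00000000
C = S_0 * exp(-qT) * N(d1) - K * exp(-rT) * N(d2)
N(d1) = 0.38201565; N(d2) = 0.29453258
C = 22.1800 * 1.00000000 * 0.38201565 - 24.7800 * 0.99004983 * 0.29453258 = 1.2472


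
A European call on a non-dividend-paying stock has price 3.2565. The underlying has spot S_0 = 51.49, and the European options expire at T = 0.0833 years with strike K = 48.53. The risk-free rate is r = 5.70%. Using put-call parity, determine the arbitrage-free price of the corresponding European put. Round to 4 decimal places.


Put-call parity: C - P = S_0 * exp(-qT) - K * exp(-rT).
S_0 * exp(-qT) = 51.4900 * 1.00000000 = 51.49000000
K * exp(-rT) = 48.5300 * 0.99526315 = 48.30012088
P = C - S*exp(-qT) + K*exp(-rT)
P = 3.2565 - 51.49000000 + 48.30012088 = 0.0666

Answer: Put price = 0.0666


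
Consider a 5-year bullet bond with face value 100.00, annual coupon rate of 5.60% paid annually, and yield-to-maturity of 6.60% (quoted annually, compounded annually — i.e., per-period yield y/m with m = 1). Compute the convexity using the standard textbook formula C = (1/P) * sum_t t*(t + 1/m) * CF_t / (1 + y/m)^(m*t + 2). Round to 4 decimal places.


Answer: Convexity = 22.8019

Derivation:
Coupon per period c = face * coupon_rate / m = 5.600000
Periods per year m = 1; per-period yield y/m = 0.066000
Number of cashflows N = 5
Cashflows (t years, CF_t, discount factor 1/(1+y/m)^(m*t), PV):
  t = 1.0000: CF_t = 5.600000, DF = 0.938086, PV = 5.253283
  t = 2.0000: CF_t = 5.600000, DF = 0.880006, PV = 4.928033
  t = 3.0000: CF_t = 5.600000, DF = 0.825521, PV = 4.622920
  t = 4.0000: CF_t = 5.600000, DF = 0.774410, PV = 4.336698
  t = 5.0000: CF_t = 105.600000, DF = 0.726464, PV = 76.714577
Price P = sum_t PV_t = 95.855512
Convexity numerator sum_t t*(t + 1/m) * CF_t / (1+y/m)^(m*t + 2):
  t = 1.0000: term = 9.245841
  t = 2.0000: term = 26.020190
  t = 3.0000: term = 48.818367
  t = 4.0000: term = 76.326403
  t = 5.0000: term = 2025.278443
Convexity = (1/P) * sum = 2185.689243 / 95.855512 = 22.801915


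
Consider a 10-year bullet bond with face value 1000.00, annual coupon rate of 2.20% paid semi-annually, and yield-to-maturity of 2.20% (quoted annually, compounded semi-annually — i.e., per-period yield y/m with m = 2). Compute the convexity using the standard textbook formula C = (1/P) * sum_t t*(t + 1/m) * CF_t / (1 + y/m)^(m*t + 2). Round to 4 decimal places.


Answer: Convexity = 89.5602

Derivation:
Coupon per period c = face * coupon_rate / m = 11.000000
Periods per year m = 2; per-period yield y/m = 0.011000
Number of cashflows N = 20
Cashflows (t years, CF_t, discount factor 1/(1+y/m)^(m*t), PV):
  t = 0.5000: CF_t = 11.000000, DF = 0.989120, PV = 10.880317
  t = 1.0000: CF_t = 11.000000, DF = 0.978358, PV = 10.761935
  t = 1.5000: CF_t = 11.000000, DF = 0.967713, PV = 10.644842
  t = 2.0000: CF_t = 11.000000, DF = 0.957184, PV = 10.529023
  t = 2.5000: CF_t = 11.000000, DF = 0.946769, PV = 10.414464
  t = 3.0000: CF_t = 11.000000, DF = 0.936468, PV = 10.301151
  t = 3.5000: CF_t = 11.000000, DF = 0.926279, PV = 10.189071
  t = 4.0000: CF_t = 11.000000, DF = 0.916201, PV = 10.078211
  t = 4.5000: CF_t = 11.000000, DF = 0.906232, PV = 9.968557
  t = 5.0000: CF_t = 11.000000, DF = 0.896372, PV = 9.860096
  t = 5.5000: CF_t = 11.000000, DF = 0.886620, PV = 9.752815
  t = 6.0000: CF_t = 11.000000, DF = 0.876973, PV = 9.646701
  t = 6.5000: CF_t = 11.000000, DF = 0.867431, PV = 9.541742
  t = 7.0000: CF_t = 11.000000, DF = 0.857993, PV = 9.437925
  t = 7.5000: CF_t = 11.000000, DF = 0.848658, PV = 9.335237
  t = 8.0000: CF_t = 11.000000, DF = 0.839424, PV = 9.233667
  t = 8.5000: CF_t = 11.000000, DF = 0.830291, PV = 9.133202
  t = 9.0000: CF_t = 11.000000, DF = 0.821257, PV = 9.033829
  t = 9.5000: CF_t = 11.000000, DF = 0.812322, PV = 8.935538
  t = 10.0000: CF_t = 1011.000000, DF = 0.803483, PV = 812.321679
Price P = sum_t PV_t = 1000.000000
Convexity numerator sum_t t*(t + 1/m) * CF_t / (1+y/m)^(m*t + 2):
  t = 0.5000: term = 5.322421
  t = 1.0000: term = 15.793534
  t = 1.5000: term = 31.243391
  t = 2.0000: term = 51.505755
  t = 2.5000: term = 76.418034
  t = 3.0000: term = 105.821214
  t = 3.5000: term = 139.559794
  t = 4.0000: term = 177.481722
  t = 4.5000: term = 219.438331
  t = 5.0000: term = 265.284278
  t = 5.5000: term = 314.877481
  t = 6.0000: term = 368.079062
  t = 6.5000: term = 424.753287
  t = 7.0000: term = 484.767504
  t = 7.5000: term = 547.992091
  t = 8.0000: term = 614.300399
  t = 8.5000: term = 683.568693
  t = 9.0000: term = 755.676102
  t = 9.5000: term = 830.504563
  t = 10.0000: term = 83447.826927
Convexity = (1/P) * sum = 89560.214583 / 1000.000000 = 89.560215


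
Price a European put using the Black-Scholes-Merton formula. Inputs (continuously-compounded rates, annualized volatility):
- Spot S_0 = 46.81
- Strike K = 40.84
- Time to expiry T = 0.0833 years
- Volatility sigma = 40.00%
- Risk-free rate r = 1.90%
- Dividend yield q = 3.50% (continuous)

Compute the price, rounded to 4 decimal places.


d1 = (ln(S/K) + (r - q + 0.5*sigma^2) * T) / (sigma * sqrt(T)) = 1.22797573
d2 = d1 - sigma * sqrt(T) = 1.11252877
exp(-rT) = 0.99841855; exp(-qT) = 0.99708875
P = K * exp(-rT) * N(-d2) - S_0 * exp(-qT) * N(-d1)
N(-d1) = 0.10972804; N(-d2) = 0.13295543
P = 40.8400 * 0.99841855 * 0.13295543 - 46.8100 * 0.99708875 * 0.10972804 = 0.2999

Answer: Price = 0.2999


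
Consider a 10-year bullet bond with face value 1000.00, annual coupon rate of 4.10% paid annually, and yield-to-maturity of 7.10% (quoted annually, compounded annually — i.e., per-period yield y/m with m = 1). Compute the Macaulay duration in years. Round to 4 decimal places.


Answer: Macaulay duration = 8.1641 years

Derivation:
Coupon per period c = face * coupon_rate / m = 41.000000
Periods per year m = 1; per-period yield y/m = 0.071000
Number of cashflows N = 10
Cashflows (t years, CF_t, discount factor 1/(1+y/m)^(m*t), PV):
  t = 1.0000: CF_t = 41.000000, DF = 0.933707, PV = 38.281979
  t = 2.0000: CF_t = 41.000000, DF = 0.871808, PV = 35.744145
  t = 3.0000: CF_t = 41.000000, DF = 0.814013, PV = 33.374552
  t = 4.0000: CF_t = 41.000000, DF = 0.760050, PV = 31.162047
  t = 5.0000: CF_t = 41.000000, DF = 0.709664, PV = 29.096215
  t = 6.0000: CF_t = 41.000000, DF = 0.662618, PV = 27.167335
  t = 7.0000: CF_t = 41.000000, DF = 0.618691, PV = 25.366325
  t = 8.0000: CF_t = 41.000000, DF = 0.577676, PV = 23.684711
  t = 9.0000: CF_t = 41.000000, DF = 0.539380, PV = 22.114576
  t = 10.0000: CF_t = 1041.000000, DF = 0.503623, PV = 524.271224
Price P = sum_t PV_t = 790.263110
Macaulay numerator sum_t t * PV_t:
  t * PV_t at t = 1.0000: 38.281979
  t * PV_t at t = 2.0000: 71.488290
  t * PV_t at t = 3.0000: 100.123656
  t * PV_t at t = 4.0000: 124.648187
  t * PV_t at t = 5.0000: 145.481077
  t * PV_t at t = 6.0000: 163.004008
  t * PV_t at t = 7.0000: 177.564278
  t * PV_t at t = 8.0000: 189.477688
  t * PV_t at t = 9.0000: 199.031185
  t * PV_t at t = 10.0000: 5242.712243
Macaulay duration D = (sum_t t * PV_t) / P = 6451.812591 / 790.263110 = 8.164132


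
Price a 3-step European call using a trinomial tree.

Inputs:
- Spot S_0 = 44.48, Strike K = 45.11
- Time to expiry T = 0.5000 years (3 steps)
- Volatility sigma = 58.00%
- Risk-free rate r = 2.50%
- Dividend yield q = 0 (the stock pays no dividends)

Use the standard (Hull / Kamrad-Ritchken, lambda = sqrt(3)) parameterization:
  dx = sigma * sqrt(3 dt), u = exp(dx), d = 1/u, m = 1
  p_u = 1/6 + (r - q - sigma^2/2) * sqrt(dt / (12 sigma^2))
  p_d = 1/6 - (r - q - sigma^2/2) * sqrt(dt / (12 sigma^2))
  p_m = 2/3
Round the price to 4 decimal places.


Answer: Price = V(0,0) = 6.5769

Derivation:
dt = T/N = 0.166667; dx = sigma*sqrt(3*dt) = 0.410122
u = exp(dx) = 1.507002; d = 1/u = 0.663569
p_u = 0.137570, p_m = 0.666667, p_d = 0.195764
Discount per step: exp(-r*dt) = 0.995842
Stock lattice S(k, j) with j the centered position index:
  k=0: S(0,+0) = 44.4800
  k=1: S(1,-1) = 29.5156; S(1,+0) = 44.4800; S(1,+1) = 67.0314
  k=2: S(2,-2) = 19.5856; S(2,-1) = 29.5156; S(2,+0) = 44.4800; S(2,+1) = 67.0314; S(2,+2) = 101.0165
  k=3: S(3,-3) = 12.9964; S(3,-2) = 19.5856; S(3,-1) = 29.5156; S(3,+0) = 44.4800; S(3,+1) = 67.0314; S(3,+2) = 101.0165; S(3,+3) = 152.2320
Terminal payoffs V(N, j) = max(S_T - K, 0):
  V(3,-3) = 0.000000; V(3,-2) = 0.000000; V(3,-1) = 0.000000; V(3,+0) = 0.000000; V(3,+1) = 21.921428; V(3,+2) = 55.906464; V(3,+3) = 107.121966
Backward induction: V(k, j) = exp(-r*dt) * [p_u * V(k+1, j+1) + p_m * V(k+1, j) + p_d * V(k+1, j-1)]
  V(2,-2) = exp(-r*dt) * [p_u*0.000000 + p_m*0.000000 + p_d*0.000000] = 0.000000
  V(2,-1) = exp(-r*dt) * [p_u*0.000000 + p_m*0.000000 + p_d*0.000000] = 0.000000
  V(2,+0) = exp(-r*dt) * [p_u*21.921428 + p_m*0.000000 + p_d*0.000000] = 3.003183
  V(2,+1) = exp(-r*dt) * [p_u*55.906464 + p_m*21.921428 + p_d*0.000000] = 22.212571
  V(2,+2) = exp(-r*dt) * [p_u*107.121966 + p_m*55.906464 + p_d*21.921428] = 56.065034
  V(1,-1) = exp(-r*dt) * [p_u*3.003183 + p_m*0.000000 + p_d*0.000000] = 0.411429
  V(1,+0) = exp(-r*dt) * [p_u*22.212571 + p_m*3.003183 + p_d*0.000000] = 5.036867
  V(1,+1) = exp(-r*dt) * [p_u*56.065034 + p_m*22.212571 + p_d*3.003183] = 23.013053
  V(0,+0) = exp(-r*dt) * [p_u*23.013053 + p_m*5.036867 + p_d*0.411429] = 6.576890


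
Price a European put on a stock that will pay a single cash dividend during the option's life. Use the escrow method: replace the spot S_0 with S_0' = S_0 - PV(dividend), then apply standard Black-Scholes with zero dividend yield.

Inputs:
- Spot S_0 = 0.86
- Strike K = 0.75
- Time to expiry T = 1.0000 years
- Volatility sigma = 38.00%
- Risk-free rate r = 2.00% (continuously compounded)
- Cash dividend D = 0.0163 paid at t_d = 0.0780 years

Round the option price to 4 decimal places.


Answer: Price = 0.0723

Derivation:
PV(D) = D * exp(-r * t_d) = 0.0163 * 0.99844122 = 0.01627459
S_0' = S_0 - PV(D) = 0.8600 - 0.01627459 = 0.84372541
d1 = (ln(S_0'/K) + (r + sigma^2/2)*T) / (sigma*sqrt(T)) = 0.55251024
d2 = d1 - sigma*sqrt(T) = 0.17251024
exp(-rT) = 0.98019867
N(-d1) = 0.29029941; N(-d2) = 0.43151821
P = K * exp(-rT) * N(-d2) - S_0' * N(-d1) = 0.7500 * 0.98019867 * 0.43151821 - 0.84372541 * 0.29029941 = 0.0723


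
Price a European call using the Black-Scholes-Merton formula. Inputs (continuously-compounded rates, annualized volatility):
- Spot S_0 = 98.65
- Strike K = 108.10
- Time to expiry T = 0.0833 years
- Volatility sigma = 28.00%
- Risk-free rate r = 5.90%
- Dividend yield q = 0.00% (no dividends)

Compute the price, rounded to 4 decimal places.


d1 = (ln(S/K) + (r - q + 0.5*sigma^2) * T) / (sigma * sqrt(T)) = -1.03075701
d2 = d1 - sigma * sqrt(T) = -1.11156988
exp(-rT) = 0.99509736; exp(-qT) = 1.00000000
C = S_0 * exp(-qT) * N(d1) - K * exp(-rT) * N(d2)
N(d1) = 0.15132739; N(d2) = 0.13316157
C = 98.6500 * 1.00000000 * 0.15132739 - 108.1000 * 0.99509736 * 0.13316157 = 0.6043

Answer: Price = 0.6043


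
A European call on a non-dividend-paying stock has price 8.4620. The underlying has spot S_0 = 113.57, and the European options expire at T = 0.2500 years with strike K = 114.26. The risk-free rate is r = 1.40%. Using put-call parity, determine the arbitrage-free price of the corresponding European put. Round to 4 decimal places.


Answer: Put price = 8.7528

Derivation:
Put-call parity: C - P = S_0 * exp(-qT) - K * exp(-rT).
S_0 * exp(-qT) = 113.5700 * 1.00000000 = 113.57000000
K * exp(-rT) = 114.2600 * 0.99650612 = 113.86078903
P = C - S*exp(-qT) + K*exp(-rT)
P = 8.4620 - 113.57000000 + 113.86078903 = 8.7528


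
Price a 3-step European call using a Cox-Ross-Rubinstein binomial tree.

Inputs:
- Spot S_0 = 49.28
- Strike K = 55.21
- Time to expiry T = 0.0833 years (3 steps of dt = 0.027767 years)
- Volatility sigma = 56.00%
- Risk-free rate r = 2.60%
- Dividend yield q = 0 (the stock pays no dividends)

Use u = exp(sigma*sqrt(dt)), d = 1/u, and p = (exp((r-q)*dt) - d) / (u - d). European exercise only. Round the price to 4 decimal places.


dt = T/N = 0.027767
u = exp(sigma*sqrt(dt)) = 1.097807; d = 1/u = 0.910907
p = (exp((r-q)*dt) - d) / (u - d) = 0.480552
Discount per step: exp(-r*dt) = 0.999278
Stock lattice S(k, i) with i counting down-moves:
  k=0: S(0,0) = 49.2800
  k=1: S(1,0) = 54.0999; S(1,1) = 44.8895
  k=2: S(2,0) = 59.3913; S(2,1) = 49.2800; S(2,2) = 40.8901
  k=3: S(3,0) = 65.2002; S(3,1) = 54.0999; S(3,2) = 44.8895; S(3,3) = 37.2471
Terminal payoffs V(N, i) = max(S_T - K, 0):
  V(3,0) = 9.990185; V(3,1) = 0.000000; V(3,2) = 0.000000; V(3,3) = 0.000000
Backward induction: V(k, i) = exp(-r*dt) * [p * V(k+1, i) + (1-p) * V(k+1, i+1)].
  V(2,0) = exp(-r*dt) * [p*9.990185 + (1-p)*0.000000] = 4.797342
  V(2,1) = exp(-r*dt) * [p*0.000000 + (1-p)*0.000000] = 0.000000
  V(2,2) = exp(-r*dt) * [p*0.000000 + (1-p)*0.000000] = 0.000000
  V(1,0) = exp(-r*dt) * [p*4.797342 + (1-p)*0.000000] = 2.303710
  V(1,1) = exp(-r*dt) * [p*0.000000 + (1-p)*0.000000] = 0.000000
  V(0,0) = exp(-r*dt) * [p*2.303710 + (1-p)*0.000000] = 1.106254

Answer: Price = V(0,0) = 1.1063


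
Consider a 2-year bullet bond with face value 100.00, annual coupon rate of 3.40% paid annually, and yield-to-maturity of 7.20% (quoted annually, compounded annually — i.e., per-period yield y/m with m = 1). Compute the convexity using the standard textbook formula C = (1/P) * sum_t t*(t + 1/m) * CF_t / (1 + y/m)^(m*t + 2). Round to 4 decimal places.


Answer: Convexity = 5.1026

Derivation:
Coupon per period c = face * coupon_rate / m = 3.400000
Periods per year m = 1; per-period yield y/m = 0.072000
Number of cashflows N = 2
Cashflows (t years, CF_t, discount factor 1/(1+y/m)^(m*t), PV):
  t = 1.0000: CF_t = 3.400000, DF = 0.932836, PV = 3.171642
  t = 2.0000: CF_t = 103.400000, DF = 0.870183, PV = 89.976888
Price P = sum_t PV_t = 93.148530
Convexity numerator sum_t t*(t + 1/m) * CF_t / (1+y/m)^(m*t + 2):
  t = 1.0000: term = 5.519815
  t = 2.0000: term = 469.777971
Convexity = (1/P) * sum = 475.297786 / 93.148530 = 5.102580


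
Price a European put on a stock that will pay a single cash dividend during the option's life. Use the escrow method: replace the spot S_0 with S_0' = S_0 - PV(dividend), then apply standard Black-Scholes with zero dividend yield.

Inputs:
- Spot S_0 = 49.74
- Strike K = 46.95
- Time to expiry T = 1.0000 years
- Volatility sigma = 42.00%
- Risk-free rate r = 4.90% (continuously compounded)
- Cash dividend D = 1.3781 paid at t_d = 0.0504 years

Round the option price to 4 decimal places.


Answer: Price = 6.0435

Derivation:
PV(D) = D * exp(-r * t_d) = 1.3781 * 0.99753345 = 1.37470084
S_0' = S_0 - PV(D) = 49.7400 - 1.37470084 = 48.36529916
d1 = (ln(S_0'/K) + (r + sigma^2/2)*T) / (sigma*sqrt(T)) = 0.39737950
d2 = d1 - sigma*sqrt(T) = -0.02262050
exp(-rT) = 0.95218113
N(-d1) = 0.34554381; N(-d2) = 0.50902350
P = K * exp(-rT) * N(-d2) - S_0' * N(-d1) = 46.9500 * 0.95218113 * 0.50902350 - 48.36529916 * 0.34554381 = 6.0435


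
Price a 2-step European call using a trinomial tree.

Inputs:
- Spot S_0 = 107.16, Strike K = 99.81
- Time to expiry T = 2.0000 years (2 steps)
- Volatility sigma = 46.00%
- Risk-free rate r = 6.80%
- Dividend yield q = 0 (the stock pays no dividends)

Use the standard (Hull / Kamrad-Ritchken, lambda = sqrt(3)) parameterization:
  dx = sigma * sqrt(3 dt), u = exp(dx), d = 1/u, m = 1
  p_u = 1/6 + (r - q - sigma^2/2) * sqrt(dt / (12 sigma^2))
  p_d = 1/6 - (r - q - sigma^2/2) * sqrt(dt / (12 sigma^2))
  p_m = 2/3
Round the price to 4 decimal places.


dt = T/N = 1.000000; dx = sigma*sqrt(3*dt) = 0.796743
u = exp(dx) = 2.218305; d = 1/u = 0.450795
p_u = 0.142945, p_m = 0.666667, p_d = 0.190388
Discount per step: exp(-r*dt) = 0.934260
Stock lattice S(k, j) with j the centered position index:
  k=0: S(0,+0) = 107.1600
  k=1: S(1,-1) = 48.3072; S(1,+0) = 107.1600; S(1,+1) = 237.7136
  k=2: S(2,-2) = 21.7766; S(2,-1) = 48.3072; S(2,+0) = 107.1600; S(2,+1) = 237.7136; S(2,+2) = 527.3212
Terminal payoffs V(N, j) = max(S_T - K, 0):
  V(2,-2) = 0.000000; V(2,-1) = 0.000000; V(2,+0) = 7.350000; V(2,+1) = 137.903559; V(2,+2) = 427.511167
Backward induction: V(k, j) = exp(-r*dt) * [p_u * V(k+1, j+1) + p_m * V(k+1, j) + p_d * V(k+1, j-1)]
  V(1,-1) = exp(-r*dt) * [p_u*7.350000 + p_m*0.000000 + p_d*0.000000] = 0.981577
  V(1,+0) = exp(-r*dt) * [p_u*137.903559 + p_m*7.350000 + p_d*0.000000] = 22.994615
  V(1,+1) = exp(-r*dt) * [p_u*427.511167 + p_m*137.903559 + p_d*7.350000] = 144.292500
  V(0,+0) = exp(-r*dt) * [p_u*144.292500 + p_m*22.994615 + p_d*0.981577] = 33.766537

Answer: Price = V(0,0) = 33.7665


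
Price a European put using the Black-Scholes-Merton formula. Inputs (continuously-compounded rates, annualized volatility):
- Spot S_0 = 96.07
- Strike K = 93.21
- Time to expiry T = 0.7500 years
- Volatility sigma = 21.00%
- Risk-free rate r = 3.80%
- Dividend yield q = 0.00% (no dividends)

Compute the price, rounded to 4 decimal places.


d1 = (ln(S/K) + (r - q + 0.5*sigma^2) * T) / (sigma * sqrt(T)) = 0.41382037
d2 = d1 - sigma * sqrt(T) = 0.23195504
exp(-rT) = 0.97190229; exp(-qT) = 1.00000000
P = K * exp(-rT) * N(-d2) - S_0 * exp(-qT) * N(-d1)
N(-d1) = 0.33950283; N(-d2) = 0.40828647
P = 93.2100 * 0.97190229 * 0.40828647 - 96.0700 * 1.00000000 * 0.33950283 = 4.3710

Answer: Price = 4.3710


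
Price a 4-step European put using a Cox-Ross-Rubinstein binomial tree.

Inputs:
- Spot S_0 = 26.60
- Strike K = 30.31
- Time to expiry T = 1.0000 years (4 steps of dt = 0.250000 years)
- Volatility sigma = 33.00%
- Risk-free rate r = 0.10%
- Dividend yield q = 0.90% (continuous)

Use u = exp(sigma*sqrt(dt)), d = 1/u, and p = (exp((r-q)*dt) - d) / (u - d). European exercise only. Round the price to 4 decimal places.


dt = T/N = 0.250000
u = exp(sigma*sqrt(dt)) = 1.179393; d = 1/u = 0.847894
p = (exp((r-q)*dt) - d) / (u - d) = 0.452816
Discount per step: exp(-r*dt) = 0.999750
Stock lattice S(k, i) with i counting down-moves:
  k=0: S(0,0) = 26.6000
  k=1: S(1,0) = 31.3719; S(1,1) = 22.5540
  k=2: S(2,0) = 36.9998; S(2,1) = 26.6000; S(2,2) = 19.1234
  k=3: S(3,0) = 43.6373; S(3,1) = 31.3719; S(3,2) = 22.5540; S(3,3) = 16.2146
  k=4: S(4,0) = 51.4655; S(4,1) = 36.9998; S(4,2) = 26.6000; S(4,3) = 19.1234; S(4,4) = 13.7482
Terminal payoffs V(N, i) = max(K - S_T, 0):
  V(4,0) = 0.000000; V(4,1) = 0.000000; V(4,2) = 3.710000; V(4,3) = 11.186629; V(4,4) = 16.561755
Backward induction: V(k, i) = exp(-r*dt) * [p * V(k+1, i) + (1-p) * V(k+1, i+1)].
  V(3,0) = exp(-r*dt) * [p*0.000000 + (1-p)*0.000000] = 0.000000
  V(3,1) = exp(-r*dt) * [p*0.000000 + (1-p)*3.710000] = 2.029545
  V(3,2) = exp(-r*dt) * [p*3.710000 + (1-p)*11.186629] = 7.799140
  V(3,3) = exp(-r*dt) * [p*11.186629 + (1-p)*16.561755] = 14.124279
  V(2,0) = exp(-r*dt) * [p*0.000000 + (1-p)*2.029545] = 1.110256
  V(2,1) = exp(-r*dt) * [p*2.029545 + (1-p)*7.799140] = 5.185278
  V(2,2) = exp(-r*dt) * [p*7.799140 + (1-p)*14.124279] = 11.257339
  V(1,0) = exp(-r*dt) * [p*1.110256 + (1-p)*5.185278] = 3.339207
  V(1,1) = exp(-r*dt) * [p*5.185278 + (1-p)*11.257339] = 8.505685
  V(0,0) = exp(-r*dt) * [p*3.339207 + (1-p)*8.505685] = 6.164679

Answer: Price = V(0,0) = 6.1647


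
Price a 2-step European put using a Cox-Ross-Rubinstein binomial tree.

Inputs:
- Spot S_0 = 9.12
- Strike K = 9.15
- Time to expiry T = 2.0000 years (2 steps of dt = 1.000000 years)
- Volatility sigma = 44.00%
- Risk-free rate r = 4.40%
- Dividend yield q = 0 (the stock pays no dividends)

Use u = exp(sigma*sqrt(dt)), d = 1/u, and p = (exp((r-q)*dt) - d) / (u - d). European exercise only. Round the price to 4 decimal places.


dt = T/N = 1.000000
u = exp(sigma*sqrt(dt)) = 1.552707; d = 1/u = 0.644036
p = (exp((r-q)*dt) - d) / (u - d) = 0.441244
Discount per step: exp(-r*dt) = 0.956954
Stock lattice S(k, i) with i counting down-moves:
  k=0: S(0,0) = 9.1200
  k=1: S(1,0) = 14.1607; S(1,1) = 5.8736
  k=2: S(2,0) = 21.9874; S(2,1) = 9.1200; S(2,2) = 3.7828
Terminal payoffs V(N, i) = max(K - S_T, 0):
  V(2,0) = 0.000000; V(2,1) = 0.030000; V(2,2) = 5.367180
Backward induction: V(k, i) = exp(-r*dt) * [p * V(k+1, i) + (1-p) * V(k+1, i+1)].
  V(1,0) = exp(-r*dt) * [p*0.000000 + (1-p)*0.030000] = 0.016041
  V(1,1) = exp(-r*dt) * [p*0.030000 + (1-p)*5.367180] = 2.882517
  V(0,0) = exp(-r*dt) * [p*0.016041 + (1-p)*2.882517] = 1.548065

Answer: Price = V(0,0) = 1.5481


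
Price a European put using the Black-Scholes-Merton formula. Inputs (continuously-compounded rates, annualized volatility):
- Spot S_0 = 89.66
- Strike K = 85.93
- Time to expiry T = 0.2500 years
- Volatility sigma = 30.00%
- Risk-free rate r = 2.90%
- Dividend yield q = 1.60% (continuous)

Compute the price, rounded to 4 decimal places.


Answer: Price = 3.4635

Derivation:
d1 = (ln(S/K) + (r - q + 0.5*sigma^2) * T) / (sigma * sqrt(T)) = 0.37994485
d2 = d1 - sigma * sqrt(T) = 0.22994485
exp(-rT) = 0.99277622; exp(-qT) = 0.99600799
P = K * exp(-rT) * N(-d2) - S_0 * exp(-qT) * N(-d1)
N(-d1) = 0.35199318; N(-d2) = 0.40906731
P = 85.9300 * 0.99277622 * 0.40906731 - 89.6600 * 0.99600799 * 0.35199318 = 3.4635


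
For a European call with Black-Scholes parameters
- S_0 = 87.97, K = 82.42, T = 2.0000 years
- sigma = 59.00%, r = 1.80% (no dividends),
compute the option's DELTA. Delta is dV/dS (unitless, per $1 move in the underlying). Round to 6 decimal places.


Answer: Delta = 0.704864

Derivation:
d1 = 0.5384411057; d2 = -0.2959448961
phi(d1) = 0.3451079731; exp(-qT) = 1.0000000000; exp(-rT) = 0.9646402935
N(d1) = 0.7048637229
Delta = exp(-qT) * N(d1) = 1.0000000000 * 0.7048637229 = 0.704864


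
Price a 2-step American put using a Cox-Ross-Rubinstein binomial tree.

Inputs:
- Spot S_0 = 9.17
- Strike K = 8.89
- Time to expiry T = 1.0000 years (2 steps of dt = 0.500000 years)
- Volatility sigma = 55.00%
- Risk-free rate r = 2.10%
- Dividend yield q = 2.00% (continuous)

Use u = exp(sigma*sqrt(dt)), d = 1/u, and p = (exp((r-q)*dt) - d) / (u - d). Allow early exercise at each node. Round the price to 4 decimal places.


dt = T/N = 0.500000
u = exp(sigma*sqrt(dt)) = 1.475370; d = 1/u = 0.677796
p = (exp((r-q)*dt) - d) / (u - d) = 0.404607
Discount per step: exp(-r*dt) = 0.989555
Stock lattice S(k, i) with i counting down-moves:
  k=0: S(0,0) = 9.1700
  k=1: S(1,0) = 13.5291; S(1,1) = 6.2154
  k=2: S(2,0) = 19.9605; S(2,1) = 9.1700; S(2,2) = 4.2128
Terminal payoffs V(N, i) = max(K - S_T, 0):
  V(2,0) = 0.000000; V(2,1) = 0.000000; V(2,2) = 4.677232
Backward induction: V(k, i) = exp(-r*dt) * [p * V(k+1, i) + (1-p) * V(k+1, i+1)]; then take max(V_cont, immediate exercise) for American.
  V(1,0) = exp(-r*dt) * [p*0.000000 + (1-p)*0.000000] = 0.000000; exercise = 0.000000; V(1,0) = max -> 0.000000
  V(1,1) = exp(-r*dt) * [p*0.000000 + (1-p)*4.677232] = 2.755704; exercise = 2.674609; V(1,1) = max -> 2.755704
  V(0,0) = exp(-r*dt) * [p*0.000000 + (1-p)*2.755704] = 1.623589; exercise = 0.000000; V(0,0) = max -> 1.623589

Answer: Price = V(0,0) = 1.6236


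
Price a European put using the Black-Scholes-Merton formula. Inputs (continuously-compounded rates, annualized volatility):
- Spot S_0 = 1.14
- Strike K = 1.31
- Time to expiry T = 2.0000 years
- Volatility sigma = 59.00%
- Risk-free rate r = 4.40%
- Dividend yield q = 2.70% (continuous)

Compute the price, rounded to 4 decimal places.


Answer: Price = 0.4312

Derivation:
d1 = (ln(S/K) + (r - q + 0.5*sigma^2) * T) / (sigma * sqrt(T)) = 0.29135331
d2 = d1 - sigma * sqrt(T) = -0.54303269
exp(-rT) = 0.91576088; exp(-qT) = 0.94743211
P = K * exp(-rT) * N(-d2) - S_0 * exp(-qT) * N(-d1)
N(-d1) = 0.38539056; N(-d2) = 0.70644635
P = 1.3100 * 0.91576088 * 0.70644635 - 1.1400 * 0.94743211 * 0.38539056 = 0.4312


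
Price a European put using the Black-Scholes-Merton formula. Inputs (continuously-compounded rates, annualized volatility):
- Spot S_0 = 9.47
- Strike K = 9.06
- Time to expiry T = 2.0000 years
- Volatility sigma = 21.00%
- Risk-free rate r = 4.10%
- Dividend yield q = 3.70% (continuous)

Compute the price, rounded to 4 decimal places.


d1 = (ln(S/K) + (r - q + 0.5*sigma^2) * T) / (sigma * sqrt(T)) = 0.32446028
d2 = d1 - sigma * sqrt(T) = 0.02747543
exp(-rT) = 0.92127196; exp(-qT) = 0.92867169
P = K * exp(-rT) * N(-d2) - S_0 * exp(-qT) * N(-d1)
N(-d1) = 0.37279479; N(-d2) = 0.48904027
P = 9.0600 * 0.92127196 * 0.48904027 - 9.4700 * 0.92867169 * 0.37279479 = 0.8033

Answer: Price = 0.8033


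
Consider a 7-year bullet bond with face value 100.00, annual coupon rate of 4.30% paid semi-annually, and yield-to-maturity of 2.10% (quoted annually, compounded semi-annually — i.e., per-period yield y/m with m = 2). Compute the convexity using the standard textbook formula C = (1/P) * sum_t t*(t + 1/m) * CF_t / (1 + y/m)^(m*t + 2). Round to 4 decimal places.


Answer: Convexity = 43.4930

Derivation:
Coupon per period c = face * coupon_rate / m = 2.150000
Periods per year m = 2; per-period yield y/m = 0.010500
Number of cashflows N = 14
Cashflows (t years, CF_t, discount factor 1/(1+y/m)^(m*t), PV):
  t = 0.5000: CF_t = 2.150000, DF = 0.989609, PV = 2.127660
  t = 1.0000: CF_t = 2.150000, DF = 0.979326, PV = 2.105551
  t = 1.5000: CF_t = 2.150000, DF = 0.969150, PV = 2.083673
  t = 2.0000: CF_t = 2.150000, DF = 0.959080, PV = 2.062021
  t = 2.5000: CF_t = 2.150000, DF = 0.949114, PV = 2.040595
  t = 3.0000: CF_t = 2.150000, DF = 0.939252, PV = 2.019392
  t = 3.5000: CF_t = 2.150000, DF = 0.929492, PV = 1.998408
  t = 4.0000: CF_t = 2.150000, DF = 0.919834, PV = 1.977643
  t = 4.5000: CF_t = 2.150000, DF = 0.910276, PV = 1.957094
  t = 5.0000: CF_t = 2.150000, DF = 0.900818, PV = 1.936758
  t = 5.5000: CF_t = 2.150000, DF = 0.891457, PV = 1.916633
  t = 6.0000: CF_t = 2.150000, DF = 0.882194, PV = 1.896717
  t = 6.5000: CF_t = 2.150000, DF = 0.873027, PV = 1.877009
  t = 7.0000: CF_t = 102.150000, DF = 0.863956, PV = 88.253090
Price P = sum_t PV_t = 114.252244
Convexity numerator sum_t t*(t + 1/m) * CF_t / (1+y/m)^(m*t + 2):
  t = 0.5000: term = 1.041836
  t = 1.0000: term = 3.093032
  t = 1.5000: term = 6.121786
  t = 2.0000: term = 10.096958
  t = 2.5000: term = 14.988063
  t = 3.0000: term = 20.765252
  t = 3.5000: term = 27.399311
  t = 4.0000: term = 34.861638
  t = 4.5000: term = 43.124243
  t = 5.0000: term = 52.159731
  t = 5.5000: term = 61.941293
  t = 6.0000: term = 72.442698
  t = 6.5000: term = 83.638279
  t = 7.0000: term = 4537.499485
Convexity = (1/P) * sum = 4969.173605 / 114.252244 = 43.493007


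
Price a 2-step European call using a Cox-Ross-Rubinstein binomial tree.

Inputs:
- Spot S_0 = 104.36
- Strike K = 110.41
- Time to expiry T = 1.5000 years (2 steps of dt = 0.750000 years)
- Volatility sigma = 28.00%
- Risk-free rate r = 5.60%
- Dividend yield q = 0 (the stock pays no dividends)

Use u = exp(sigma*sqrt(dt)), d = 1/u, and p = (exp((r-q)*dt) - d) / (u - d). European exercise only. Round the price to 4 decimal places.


Answer: Price = V(0,0) = 15.1023

Derivation:
dt = T/N = 0.750000
u = exp(sigma*sqrt(dt)) = 1.274415; d = 1/u = 0.784674
p = (exp((r-q)*dt) - d) / (u - d) = 0.527260
Discount per step: exp(-r*dt) = 0.958870
Stock lattice S(k, i) with i counting down-moves:
  k=0: S(0,0) = 104.3600
  k=1: S(1,0) = 132.9979; S(1,1) = 81.8886
  k=2: S(2,0) = 169.4945; S(2,1) = 104.3600; S(2,2) = 64.2558
Terminal payoffs V(N, i) = max(S_T - K, 0):
  V(2,0) = 59.084535; V(2,1) = 0.000000; V(2,2) = 0.000000
Backward induction: V(k, i) = exp(-r*dt) * [p * V(k+1, i) + (1-p) * V(k+1, i+1)].
  V(1,0) = exp(-r*dt) * [p*59.084535 + (1-p)*0.000000] = 29.871563
  V(1,1) = exp(-r*dt) * [p*0.000000 + (1-p)*0.000000] = 0.000000
  V(0,0) = exp(-r*dt) * [p*29.871563 + (1-p)*0.000000] = 15.102264


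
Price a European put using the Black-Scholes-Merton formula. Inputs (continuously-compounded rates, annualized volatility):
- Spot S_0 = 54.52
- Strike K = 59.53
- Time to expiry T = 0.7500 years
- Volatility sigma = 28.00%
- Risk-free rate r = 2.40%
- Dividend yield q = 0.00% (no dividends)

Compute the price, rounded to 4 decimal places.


Answer: Price = 7.6496

Derivation:
d1 = (ln(S/K) + (r - q + 0.5*sigma^2) * T) / (sigma * sqrt(T)) = -0.16707189
d2 = d1 - sigma * sqrt(T) = -0.40955900
exp(-rT) = 0.98216103; exp(-qT) = 1.00000000
P = K * exp(-rT) * N(-d2) - S_0 * exp(-qT) * N(-d1)
N(-d1) = 0.56634326; N(-d2) = 0.65893526
P = 59.5300 * 0.98216103 * 0.65893526 - 54.5200 * 1.00000000 * 0.56634326 = 7.6496


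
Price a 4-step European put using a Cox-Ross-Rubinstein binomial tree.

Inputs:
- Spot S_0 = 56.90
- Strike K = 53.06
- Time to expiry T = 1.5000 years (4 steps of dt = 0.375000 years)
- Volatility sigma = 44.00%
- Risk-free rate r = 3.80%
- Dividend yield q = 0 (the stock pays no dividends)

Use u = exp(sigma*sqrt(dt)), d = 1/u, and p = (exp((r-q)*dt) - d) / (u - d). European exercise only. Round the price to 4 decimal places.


Answer: Price = V(0,0) = 8.1676

Derivation:
dt = T/N = 0.375000
u = exp(sigma*sqrt(dt)) = 1.309236; d = 1/u = 0.763804
p = (exp((r-q)*dt) - d) / (u - d) = 0.459357
Discount per step: exp(-r*dt) = 0.985851
Stock lattice S(k, i) with i counting down-moves:
  k=0: S(0,0) = 56.9000
  k=1: S(1,0) = 74.4955; S(1,1) = 43.4605
  k=2: S(2,0) = 97.5322; S(2,1) = 56.9000; S(2,2) = 33.1953
  k=3: S(3,0) = 127.6927; S(3,1) = 74.4955; S(3,2) = 43.4605; S(3,3) = 25.3547
  k=4: S(4,0) = 167.1800; S(4,1) = 97.5322; S(4,2) = 56.9000; S(4,3) = 33.1953; S(4,4) = 19.3660
Terminal payoffs V(N, i) = max(K - S_T, 0):
  V(4,0) = 0.000000; V(4,1) = 0.000000; V(4,2) = 0.000000; V(4,3) = 19.864723; V(4,4) = 33.693983
Backward induction: V(k, i) = exp(-r*dt) * [p * V(k+1, i) + (1-p) * V(k+1, i+1)].
  V(3,0) = exp(-r*dt) * [p*0.000000 + (1-p)*0.000000] = 0.000000
  V(3,1) = exp(-r*dt) * [p*0.000000 + (1-p)*0.000000] = 0.000000
  V(3,2) = exp(-r*dt) * [p*0.000000 + (1-p)*19.864723] = 10.587773
  V(3,3) = exp(-r*dt) * [p*19.864723 + (1-p)*33.693983] = 26.954567
  V(2,0) = exp(-r*dt) * [p*0.000000 + (1-p)*0.000000] = 0.000000
  V(2,1) = exp(-r*dt) * [p*0.000000 + (1-p)*10.587773] = 5.643216
  V(2,2) = exp(-r*dt) * [p*10.587773 + (1-p)*26.954567] = 19.161365
  V(1,0) = exp(-r*dt) * [p*0.000000 + (1-p)*5.643216] = 3.007799
  V(1,1) = exp(-r*dt) * [p*5.643216 + (1-p)*19.161365] = 12.768459
  V(0,0) = exp(-r*dt) * [p*3.007799 + (1-p)*12.768459] = 8.167612


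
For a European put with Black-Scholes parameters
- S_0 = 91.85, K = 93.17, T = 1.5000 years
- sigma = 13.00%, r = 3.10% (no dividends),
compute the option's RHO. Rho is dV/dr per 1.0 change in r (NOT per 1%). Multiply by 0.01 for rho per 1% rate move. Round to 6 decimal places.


d1 = 0.2820432317; d2 = 0.1228263984
phi(d1) = 0.3833860916; exp(-qT) = 1.0000000000; exp(-rT) = 0.9545645606
N(-d2) = 0.4511222848
Rho = -K*T*exp(-rT)*N(-d2) = -93.1700 * 1.5000 * 0.9545645606 * 0.4511222848 = -60.182045

Answer: Rho = -60.182045


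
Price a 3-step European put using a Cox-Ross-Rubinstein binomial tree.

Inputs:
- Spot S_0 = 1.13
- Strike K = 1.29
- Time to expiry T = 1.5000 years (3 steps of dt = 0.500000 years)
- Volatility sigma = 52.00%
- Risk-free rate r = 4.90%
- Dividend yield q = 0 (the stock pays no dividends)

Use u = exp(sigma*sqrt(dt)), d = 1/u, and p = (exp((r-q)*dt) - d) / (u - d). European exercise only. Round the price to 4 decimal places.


dt = T/N = 0.500000
u = exp(sigma*sqrt(dt)) = 1.444402; d = 1/u = 0.692328
p = (exp((r-q)*dt) - d) / (u - d) = 0.442077
Discount per step: exp(-r*dt) = 0.975798
Stock lattice S(k, i) with i counting down-moves:
  k=0: S(0,0) = 1.1300
  k=1: S(1,0) = 1.6322; S(1,1) = 0.7823
  k=2: S(2,0) = 2.3575; S(2,1) = 1.1300; S(2,2) = 0.5416
  k=3: S(3,0) = 3.4052; S(3,1) = 1.6322; S(3,2) = 0.7823; S(3,3) = 0.3750
Terminal payoffs V(N, i) = max(K - S_T, 0):
  V(3,0) = 0.000000; V(3,1) = 0.000000; V(3,2) = 0.507669; V(3,3) = 0.915015
Backward induction: V(k, i) = exp(-r*dt) * [p * V(k+1, i) + (1-p) * V(k+1, i+1)].
  V(2,0) = exp(-r*dt) * [p*0.000000 + (1-p)*0.000000] = 0.000000
  V(2,1) = exp(-r*dt) * [p*0.000000 + (1-p)*0.507669] = 0.276385
  V(2,2) = exp(-r*dt) * [p*0.507669 + (1-p)*0.915015] = 0.717150
  V(1,0) = exp(-r*dt) * [p*0.000000 + (1-p)*0.276385] = 0.150470
  V(1,1) = exp(-r*dt) * [p*0.276385 + (1-p)*0.717150] = 0.509657
  V(0,0) = exp(-r*dt) * [p*0.150470 + (1-p)*0.509657] = 0.342377

Answer: Price = V(0,0) = 0.3424


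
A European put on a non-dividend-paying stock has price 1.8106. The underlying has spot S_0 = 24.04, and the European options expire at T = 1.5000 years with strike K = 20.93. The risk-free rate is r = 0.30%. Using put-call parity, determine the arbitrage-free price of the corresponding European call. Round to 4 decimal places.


Answer: Call price = 5.0146

Derivation:
Put-call parity: C - P = S_0 * exp(-qT) - K * exp(-rT).
S_0 * exp(-qT) = 24.0400 * 1.00000000 = 24.04000000
K * exp(-rT) = 20.9300 * 0.99551011 = 20.83602660
C = P + S*exp(-qT) - K*exp(-rT)
C = 1.8106 + 24.04000000 - 20.83602660 = 5.0146


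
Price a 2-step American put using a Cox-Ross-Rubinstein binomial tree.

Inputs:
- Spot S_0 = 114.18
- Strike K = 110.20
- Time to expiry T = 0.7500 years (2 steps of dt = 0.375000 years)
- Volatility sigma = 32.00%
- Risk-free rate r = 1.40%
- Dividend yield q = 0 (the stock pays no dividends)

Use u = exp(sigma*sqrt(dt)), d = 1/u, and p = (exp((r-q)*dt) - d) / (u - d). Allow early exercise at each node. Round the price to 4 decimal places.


dt = T/N = 0.375000
u = exp(sigma*sqrt(dt)) = 1.216477; d = 1/u = 0.822046
p = (exp((r-q)*dt) - d) / (u - d) = 0.464512
Discount per step: exp(-r*dt) = 0.994764
Stock lattice S(k, i) with i counting down-moves:
  k=0: S(0,0) = 114.1800
  k=1: S(1,0) = 138.8974; S(1,1) = 93.8612
  k=2: S(2,0) = 168.9655; S(2,1) = 114.1800; S(2,2) = 77.1582
Terminal payoffs V(N, i) = max(K - S_T, 0):
  V(2,0) = 0.000000; V(2,1) = 0.000000; V(2,2) = 33.041805
Backward induction: V(k, i) = exp(-r*dt) * [p * V(k+1, i) + (1-p) * V(k+1, i+1)]; then take max(V_cont, immediate exercise) for American.
  V(1,0) = exp(-r*dt) * [p*0.000000 + (1-p)*0.000000] = 0.000000; exercise = 0.000000; V(1,0) = max -> 0.000000
  V(1,1) = exp(-r*dt) * [p*0.000000 + (1-p)*33.041805] = 17.600854; exercise = 16.338812; V(1,1) = max -> 17.600854
  V(0,0) = exp(-r*dt) * [p*0.000000 + (1-p)*17.600854] = 9.375700; exercise = 0.000000; V(0,0) = max -> 9.375700

Answer: Price = V(0,0) = 9.3757


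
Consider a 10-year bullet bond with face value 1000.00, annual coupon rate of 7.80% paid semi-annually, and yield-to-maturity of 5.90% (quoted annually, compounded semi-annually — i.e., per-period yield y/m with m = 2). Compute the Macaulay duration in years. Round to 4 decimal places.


Coupon per period c = face * coupon_rate / m = 39.000000
Periods per year m = 2; per-period yield y/m = 0.029500
Number of cashflows N = 20
Cashflows (t years, CF_t, discount factor 1/(1+y/m)^(m*t), PV):
  t = 0.5000: CF_t = 39.000000, DF = 0.971345, PV = 37.882467
  t = 1.0000: CF_t = 39.000000, DF = 0.943512, PV = 36.796957
  t = 1.5000: CF_t = 39.000000, DF = 0.916476, PV = 35.742552
  t = 2.0000: CF_t = 39.000000, DF = 0.890214, PV = 34.718360
  t = 2.5000: CF_t = 39.000000, DF = 0.864706, PV = 33.723516
  t = 3.0000: CF_t = 39.000000, DF = 0.839928, PV = 32.757180
  t = 3.5000: CF_t = 39.000000, DF = 0.815860, PV = 31.818533
  t = 4.0000: CF_t = 39.000000, DF = 0.792482, PV = 30.906783
  t = 4.5000: CF_t = 39.000000, DF = 0.769773, PV = 30.021159
  t = 5.0000: CF_t = 39.000000, DF = 0.747716, PV = 29.160912
  t = 5.5000: CF_t = 39.000000, DF = 0.726290, PV = 28.325315
  t = 6.0000: CF_t = 39.000000, DF = 0.705479, PV = 27.513662
  t = 6.5000: CF_t = 39.000000, DF = 0.685263, PV = 26.725267
  t = 7.0000: CF_t = 39.000000, DF = 0.665627, PV = 25.959462
  t = 7.5000: CF_t = 39.000000, DF = 0.646554, PV = 25.215602
  t = 8.0000: CF_t = 39.000000, DF = 0.628027, PV = 24.493057
  t = 8.5000: CF_t = 39.000000, DF = 0.610031, PV = 23.791216
  t = 9.0000: CF_t = 39.000000, DF = 0.592551, PV = 23.109486
  t = 9.5000: CF_t = 39.000000, DF = 0.575572, PV = 22.447291
  t = 10.0000: CF_t = 1039.000000, DF = 0.559079, PV = 580.882815
Price P = sum_t PV_t = 1141.991591
Macaulay numerator sum_t t * PV_t:
  t * PV_t at t = 0.5000: 18.941234
  t * PV_t at t = 1.0000: 36.796957
  t * PV_t at t = 1.5000: 53.613828
  t * PV_t at t = 2.0000: 69.436720
  t * PV_t at t = 2.5000: 84.308791
  t * PV_t at t = 3.0000: 98.271539
  t * PV_t at t = 3.5000: 111.364865
  t * PV_t at t = 4.0000: 123.627131
  t * PV_t at t = 4.5000: 135.095214
  t * PV_t at t = 5.0000: 145.804558
  t * PV_t at t = 5.5000: 155.789232
  t * PV_t at t = 6.0000: 165.081971
  t * PV_t at t = 6.5000: 173.714232
  t * PV_t at t = 7.0000: 181.716237
  t * PV_t at t = 7.5000: 189.117016
  t * PV_t at t = 8.0000: 195.944455
  t * PV_t at t = 8.5000: 202.225336
  t * PV_t at t = 9.0000: 207.985376
  t * PV_t at t = 9.5000: 213.249266
  t * PV_t at t = 10.0000: 5808.828151
Macaulay duration D = (sum_t t * PV_t) / P = 8370.912108 / 1141.991591 = 7.330100

Answer: Macaulay duration = 7.3301 years


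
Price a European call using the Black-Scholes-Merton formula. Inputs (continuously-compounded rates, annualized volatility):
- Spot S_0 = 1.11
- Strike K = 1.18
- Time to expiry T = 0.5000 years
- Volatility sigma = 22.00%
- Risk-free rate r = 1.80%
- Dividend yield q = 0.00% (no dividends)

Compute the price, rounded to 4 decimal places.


d1 = (ln(S/K) + (r - q + 0.5*sigma^2) * T) / (sigma * sqrt(T)) = -0.25747958
d2 = d1 - sigma * sqrt(T) = -0.41304308
exp(-rT) = 0.99104038; exp(-qT) = 1.00000000
C = S_0 * exp(-qT) * N(d1) - K * exp(-rT) * N(d2)
N(d1) = 0.39840429; N(d2) = 0.33978753
C = 1.1100 * 1.00000000 * 0.39840429 - 1.1800 * 0.99104038 * 0.33978753 = 0.0449

Answer: Price = 0.0449


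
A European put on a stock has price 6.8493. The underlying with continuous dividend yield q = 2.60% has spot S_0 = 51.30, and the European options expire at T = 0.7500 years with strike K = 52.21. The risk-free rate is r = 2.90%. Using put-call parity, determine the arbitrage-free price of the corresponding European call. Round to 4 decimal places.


Answer: Call price = 6.0719

Derivation:
Put-call parity: C - P = S_0 * exp(-qT) - K * exp(-rT).
S_0 * exp(-qT) = 51.3000 * 0.98068890 = 50.30934032
K * exp(-rT) = 52.2100 * 0.97848483 = 51.08669275
C = P + S*exp(-qT) - K*exp(-rT)
C = 6.8493 + 50.30934032 - 51.08669275 = 6.0719


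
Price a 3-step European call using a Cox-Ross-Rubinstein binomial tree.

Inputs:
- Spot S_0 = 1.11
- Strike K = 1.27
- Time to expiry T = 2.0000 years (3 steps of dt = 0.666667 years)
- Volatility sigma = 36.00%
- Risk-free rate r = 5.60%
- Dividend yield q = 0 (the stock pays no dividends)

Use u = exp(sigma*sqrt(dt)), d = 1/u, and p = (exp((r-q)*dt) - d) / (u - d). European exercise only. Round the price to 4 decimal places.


Answer: Price = V(0,0) = 0.2213

Derivation:
dt = T/N = 0.666667
u = exp(sigma*sqrt(dt)) = 1.341702; d = 1/u = 0.745322
p = (exp((r-q)*dt) - d) / (u - d) = 0.490823
Discount per step: exp(-r*dt) = 0.963355
Stock lattice S(k, i) with i counting down-moves:
  k=0: S(0,0) = 1.1100
  k=1: S(1,0) = 1.4893; S(1,1) = 0.8273
  k=2: S(2,0) = 1.9982; S(2,1) = 1.1100; S(2,2) = 0.6166
  k=3: S(3,0) = 2.6810; S(3,1) = 1.4893; S(3,2) = 0.8273; S(3,3) = 0.4596
Terminal payoffs V(N, i) = max(S_T - K, 0):
  V(3,0) = 1.410964; V(3,1) = 0.219289; V(3,2) = 0.000000; V(3,3) = 0.000000
Backward induction: V(k, i) = exp(-r*dt) * [p * V(k+1, i) + (1-p) * V(k+1, i+1)].
  V(2,0) = exp(-r*dt) * [p*1.410964 + (1-p)*0.219289] = 0.774721
  V(2,1) = exp(-r*dt) * [p*0.219289 + (1-p)*0.000000] = 0.103688
  V(2,2) = exp(-r*dt) * [p*0.000000 + (1-p)*0.000000] = 0.000000
  V(1,0) = exp(-r*dt) * [p*0.774721 + (1-p)*0.103688] = 0.417177
  V(1,1) = exp(-r*dt) * [p*0.103688 + (1-p)*0.000000] = 0.049027
  V(0,0) = exp(-r*dt) * [p*0.417177 + (1-p)*0.049027] = 0.221306
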